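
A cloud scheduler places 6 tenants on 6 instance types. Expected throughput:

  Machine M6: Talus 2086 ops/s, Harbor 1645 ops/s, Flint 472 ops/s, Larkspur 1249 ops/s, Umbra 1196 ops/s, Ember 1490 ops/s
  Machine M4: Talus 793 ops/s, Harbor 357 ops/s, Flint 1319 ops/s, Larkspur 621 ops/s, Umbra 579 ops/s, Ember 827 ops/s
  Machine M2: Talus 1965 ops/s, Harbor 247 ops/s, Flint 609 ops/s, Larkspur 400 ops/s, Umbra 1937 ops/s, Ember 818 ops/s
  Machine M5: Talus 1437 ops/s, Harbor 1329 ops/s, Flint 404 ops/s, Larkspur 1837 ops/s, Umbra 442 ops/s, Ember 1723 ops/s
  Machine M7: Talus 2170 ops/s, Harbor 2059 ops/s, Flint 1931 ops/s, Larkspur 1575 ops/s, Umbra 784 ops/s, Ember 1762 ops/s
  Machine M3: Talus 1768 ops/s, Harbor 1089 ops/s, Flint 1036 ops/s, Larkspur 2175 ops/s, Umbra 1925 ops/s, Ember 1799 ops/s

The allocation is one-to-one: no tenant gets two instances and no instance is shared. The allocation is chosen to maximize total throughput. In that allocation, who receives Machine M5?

Optimal: Talus→Machine M6 (2086 ops/s), Harbor→Machine M7 (2059 ops/s), Flint→Machine M4 (1319 ops/s), Larkspur→Machine M3 (2175 ops/s), Umbra→Machine M2 (1937 ops/s), Ember→Machine M5 (1723 ops/s) — total 2086+2059+1319+2175+1937+1723 = 11299 ops/s.
Max-entry greedy (repeatedly take the single best remaining cell) gives 10969 ops/s, worse by 330.
Swapping Ember↔Larkspur (Ember→Machine M3 1799 ops/s, Larkspur→Machine M5 1837 ops/s) loses 262.
Ember's own top instance is Machine M3 (1799 ops/s), but forcing Ember→Machine M3 and reassigning the rest optimally gives only 11037 ops/s — worse by 262.

Ember receives Machine M5.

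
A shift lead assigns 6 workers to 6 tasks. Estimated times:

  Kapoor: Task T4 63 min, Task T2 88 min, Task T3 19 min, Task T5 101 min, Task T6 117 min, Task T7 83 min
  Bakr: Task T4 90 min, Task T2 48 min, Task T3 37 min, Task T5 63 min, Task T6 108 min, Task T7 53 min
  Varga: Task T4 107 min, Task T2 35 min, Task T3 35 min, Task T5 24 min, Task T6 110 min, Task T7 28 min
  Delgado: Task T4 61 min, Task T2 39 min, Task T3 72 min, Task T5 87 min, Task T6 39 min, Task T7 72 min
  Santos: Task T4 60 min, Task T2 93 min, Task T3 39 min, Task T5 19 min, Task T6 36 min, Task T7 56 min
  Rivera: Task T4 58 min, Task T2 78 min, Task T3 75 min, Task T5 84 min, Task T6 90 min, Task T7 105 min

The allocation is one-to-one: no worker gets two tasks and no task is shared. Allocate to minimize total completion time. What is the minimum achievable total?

Minimum total: 211 min

This is the linear assignment problem.
Optimal: Kapoor→Task T3 (19 min), Bakr→Task T2 (48 min), Varga→Task T7 (28 min), Delgado→Task T6 (39 min), Santos→Task T5 (19 min), Rivera→Task T4 (58 min) — total 19+48+28+39+19+58 = 211 min.
Row-greedy (each worker in turn takes its cheapest remaining task) gives 244 min, worse by 33.
Swapping Bakr↔Santos (Bakr→Task T5 63 min, Santos→Task T2 93 min) adds 89.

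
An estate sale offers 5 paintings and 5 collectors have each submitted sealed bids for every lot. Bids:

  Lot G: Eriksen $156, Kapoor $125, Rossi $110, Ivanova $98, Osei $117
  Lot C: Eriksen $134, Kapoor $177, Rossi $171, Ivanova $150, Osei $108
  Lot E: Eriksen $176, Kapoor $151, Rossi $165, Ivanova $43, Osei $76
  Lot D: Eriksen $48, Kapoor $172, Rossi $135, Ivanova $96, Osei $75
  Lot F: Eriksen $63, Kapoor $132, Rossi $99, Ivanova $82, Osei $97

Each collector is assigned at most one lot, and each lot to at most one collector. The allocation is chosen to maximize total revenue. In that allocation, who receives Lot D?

Kapoor receives Lot D.

This is the linear assignment problem.
Optimal: Eriksen→Lot G ($156), Kapoor→Lot D ($172), Rossi→Lot E ($165), Ivanova→Lot C ($150), Osei→Lot F ($97) — total 156+172+165+150+97 = $740.
Max-entry greedy (repeatedly take the single best remaining cell) gives $687, worse by 53.
Next-best assignment: Eriksen→Lot E, Kapoor→Lot D, Rossi→Lot C, Ivanova→Lot F, Osei→Lot G = $718.
Kapoor's own top lot is Lot C ($177), but forcing Kapoor→Lot C and reassigning the rest optimally gives only $691 — worse by 49.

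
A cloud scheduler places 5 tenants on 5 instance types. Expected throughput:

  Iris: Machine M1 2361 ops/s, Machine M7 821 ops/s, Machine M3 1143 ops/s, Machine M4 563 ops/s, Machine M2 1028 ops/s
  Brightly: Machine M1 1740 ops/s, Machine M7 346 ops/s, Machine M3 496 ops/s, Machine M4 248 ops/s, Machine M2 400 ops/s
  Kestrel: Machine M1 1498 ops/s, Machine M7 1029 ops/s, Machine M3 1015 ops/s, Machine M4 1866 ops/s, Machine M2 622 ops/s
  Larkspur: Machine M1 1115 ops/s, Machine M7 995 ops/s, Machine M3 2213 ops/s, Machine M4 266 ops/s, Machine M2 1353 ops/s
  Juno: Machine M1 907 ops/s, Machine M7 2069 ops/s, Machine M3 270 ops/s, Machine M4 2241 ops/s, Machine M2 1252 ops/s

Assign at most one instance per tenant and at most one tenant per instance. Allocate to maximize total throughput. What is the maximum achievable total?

This is a one-to-one assignment (maximum-weight bipartite matching).
Optimal: Iris→Machine M2 (1028 ops/s), Brightly→Machine M1 (1740 ops/s), Kestrel→Machine M4 (1866 ops/s), Larkspur→Machine M3 (2213 ops/s), Juno→Machine M7 (2069 ops/s) — total 1028+1740+1866+2213+2069 = 8916 ops/s.
Row-greedy (each tenant in turn takes its best remaining instance) gives 8145 ops/s, worse by 771.
Next-best assignment: Iris→Machine M1, Brightly→Machine M2, Kestrel→Machine M4, Larkspur→Machine M3, Juno→Machine M7 = 8909 ops/s.
Every other assignment is strictly worse.

Max total: 8916 ops/s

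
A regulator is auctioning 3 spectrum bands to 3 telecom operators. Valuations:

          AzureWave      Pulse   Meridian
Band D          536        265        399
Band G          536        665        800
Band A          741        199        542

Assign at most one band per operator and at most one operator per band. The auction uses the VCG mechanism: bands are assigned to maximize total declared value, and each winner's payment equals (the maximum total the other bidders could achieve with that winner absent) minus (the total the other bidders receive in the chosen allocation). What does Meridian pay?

Meridian pays $400M.

Efficient allocation: AzureWave→Band A ($741M), Pulse→Band D ($265M), Meridian→Band G ($800M); total welfare W = $1806M.
Meridian receives Band G at value $800M, so the others get W − 800 = $1006M.
Without Meridian: best allocation of the remaining 2 bidders over all 3 bands is AzureWave→Band A ($741M), Pulse→Band G ($665M), total $1406M.
VCG payment = (others' best without Meridian) − (others' welfare with Meridian) = 1406 − 1006 = $400M.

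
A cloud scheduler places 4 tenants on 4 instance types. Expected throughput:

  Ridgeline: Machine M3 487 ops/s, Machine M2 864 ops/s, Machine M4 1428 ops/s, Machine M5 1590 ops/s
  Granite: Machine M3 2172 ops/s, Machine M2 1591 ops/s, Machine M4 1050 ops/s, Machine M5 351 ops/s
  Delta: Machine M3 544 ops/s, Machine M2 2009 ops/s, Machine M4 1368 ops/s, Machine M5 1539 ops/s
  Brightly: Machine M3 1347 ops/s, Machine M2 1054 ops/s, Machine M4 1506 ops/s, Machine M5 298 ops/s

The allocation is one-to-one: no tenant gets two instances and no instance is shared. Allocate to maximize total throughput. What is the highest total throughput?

Treat this as an assignment problem: match each tenant to one instance.
Optimal: Ridgeline→Machine M5 (1590 ops/s), Granite→Machine M3 (2172 ops/s), Delta→Machine M2 (2009 ops/s), Brightly→Machine M4 (1506 ops/s) — total 1590+2172+2009+1506 = 7277 ops/s.
Next-best assignment: Ridgeline→Machine M4, Granite→Machine M3, Delta→Machine M5, Brightly→Machine M2 = 6193 ops/s.

Maximum total: 7277 ops/s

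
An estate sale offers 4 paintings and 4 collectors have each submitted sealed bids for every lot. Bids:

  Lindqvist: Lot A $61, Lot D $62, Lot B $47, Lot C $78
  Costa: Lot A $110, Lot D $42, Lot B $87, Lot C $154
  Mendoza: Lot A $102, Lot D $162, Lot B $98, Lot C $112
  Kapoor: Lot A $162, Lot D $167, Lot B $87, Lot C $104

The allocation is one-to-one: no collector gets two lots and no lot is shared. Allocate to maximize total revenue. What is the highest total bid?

Max total: $525

Optimal: Lindqvist→Lot B ($47), Costa→Lot C ($154), Mendoza→Lot D ($162), Kapoor→Lot A ($162) — total 47+154+162+162 = $525.
Row-greedy (each collector in turn takes its best remaining lot) gives $437, worse by 88.
No other one-to-one assignment exceeds $525.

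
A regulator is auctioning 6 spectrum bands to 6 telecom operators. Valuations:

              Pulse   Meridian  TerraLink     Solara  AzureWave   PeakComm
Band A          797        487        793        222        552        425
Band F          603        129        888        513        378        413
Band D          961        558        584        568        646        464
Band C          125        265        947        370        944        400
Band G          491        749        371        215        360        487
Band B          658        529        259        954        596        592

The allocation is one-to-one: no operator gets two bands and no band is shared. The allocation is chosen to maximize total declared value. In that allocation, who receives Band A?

PeakComm receives Band A.

Optimal: Pulse→Band D ($961M), Meridian→Band G ($749M), TerraLink→Band F ($888M), Solara→Band B ($954M), AzureWave→Band C ($944M), PeakComm→Band A ($425M) — total 961+749+888+954+944+425 = $4921M.
Every other assignment is strictly worse.
PeakComm's own top band is Band B ($592M), but forcing PeakComm→Band B and reassigning the rest optimally gives only $4552M — worse by 369.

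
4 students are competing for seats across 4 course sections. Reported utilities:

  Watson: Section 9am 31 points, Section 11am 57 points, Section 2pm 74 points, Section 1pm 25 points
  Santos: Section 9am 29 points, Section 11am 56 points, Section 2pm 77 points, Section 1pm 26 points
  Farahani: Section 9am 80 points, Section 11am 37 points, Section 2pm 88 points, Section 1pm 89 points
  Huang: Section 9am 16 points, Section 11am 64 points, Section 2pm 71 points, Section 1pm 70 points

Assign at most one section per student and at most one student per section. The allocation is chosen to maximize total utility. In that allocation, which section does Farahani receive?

Optimal: Watson→Section 11am (57 points), Santos→Section 2pm (77 points), Farahani→Section 9am (80 points), Huang→Section 1pm (70 points) — total 57+77+80+70 = 284 points.
Column-greedy (each section in turn goes to its best remaining student) gives 246 points, worse by 38.
Farahani's own top section is Section 1pm (89 points), but forcing Farahani→Section 1pm and reassigning the rest optimally gives only 261 points — worse by 23.

Farahani receives Section 9am.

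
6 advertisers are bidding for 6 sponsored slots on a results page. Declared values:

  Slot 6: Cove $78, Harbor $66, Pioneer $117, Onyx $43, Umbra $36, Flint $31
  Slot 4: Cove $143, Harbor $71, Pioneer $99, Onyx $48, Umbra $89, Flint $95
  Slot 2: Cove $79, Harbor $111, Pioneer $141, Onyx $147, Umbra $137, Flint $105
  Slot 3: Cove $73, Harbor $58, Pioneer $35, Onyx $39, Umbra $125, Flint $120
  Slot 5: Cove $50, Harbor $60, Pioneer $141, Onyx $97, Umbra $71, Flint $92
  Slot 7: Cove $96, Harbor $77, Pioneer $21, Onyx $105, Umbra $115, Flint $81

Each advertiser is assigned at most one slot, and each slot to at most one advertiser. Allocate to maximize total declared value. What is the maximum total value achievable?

Maximum total: $732

Treat this as an assignment problem: match each advertiser to one slot.
Optimal: Cove→Slot 4 ($143), Harbor→Slot 6 ($66), Pioneer→Slot 5 ($141), Onyx→Slot 2 ($147), Umbra→Slot 7 ($115), Flint→Slot 3 ($120) — total 143+66+141+147+115+120 = $732.
Swapping Cove↔Umbra (Cove→Slot 7 $96, Umbra→Slot 4 $89) loses 73.
Checked against all permutations: $732 is optimal.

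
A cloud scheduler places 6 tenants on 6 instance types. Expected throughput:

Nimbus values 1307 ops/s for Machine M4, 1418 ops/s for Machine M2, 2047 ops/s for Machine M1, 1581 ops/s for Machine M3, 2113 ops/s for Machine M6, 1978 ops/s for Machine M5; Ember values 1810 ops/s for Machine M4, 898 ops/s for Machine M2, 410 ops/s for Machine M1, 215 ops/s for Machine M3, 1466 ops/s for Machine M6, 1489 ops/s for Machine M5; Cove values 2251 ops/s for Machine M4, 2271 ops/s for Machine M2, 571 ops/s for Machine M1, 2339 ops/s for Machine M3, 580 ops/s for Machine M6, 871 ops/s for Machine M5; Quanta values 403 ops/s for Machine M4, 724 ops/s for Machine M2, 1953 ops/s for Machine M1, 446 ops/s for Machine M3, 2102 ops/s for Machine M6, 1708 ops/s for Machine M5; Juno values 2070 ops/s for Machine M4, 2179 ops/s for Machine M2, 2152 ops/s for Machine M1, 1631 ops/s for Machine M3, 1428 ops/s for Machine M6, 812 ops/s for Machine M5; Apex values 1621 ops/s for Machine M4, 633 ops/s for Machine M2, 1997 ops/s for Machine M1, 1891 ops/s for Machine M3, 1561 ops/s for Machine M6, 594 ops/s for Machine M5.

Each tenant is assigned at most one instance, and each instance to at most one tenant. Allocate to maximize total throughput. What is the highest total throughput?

Maximum total: 12405 ops/s

Optimal: Nimbus→Machine M5 (1978 ops/s), Ember→Machine M4 (1810 ops/s), Cove→Machine M3 (2339 ops/s), Quanta→Machine M6 (2102 ops/s), Juno→Machine M2 (2179 ops/s), Apex→Machine M1 (1997 ops/s) — total 1978+1810+2339+2102+2179+1997 = 12405 ops/s.
Column-greedy (each instance in turn goes to its best remaining tenant) gives 11959 ops/s, worse by 446.
Every other assignment is strictly worse.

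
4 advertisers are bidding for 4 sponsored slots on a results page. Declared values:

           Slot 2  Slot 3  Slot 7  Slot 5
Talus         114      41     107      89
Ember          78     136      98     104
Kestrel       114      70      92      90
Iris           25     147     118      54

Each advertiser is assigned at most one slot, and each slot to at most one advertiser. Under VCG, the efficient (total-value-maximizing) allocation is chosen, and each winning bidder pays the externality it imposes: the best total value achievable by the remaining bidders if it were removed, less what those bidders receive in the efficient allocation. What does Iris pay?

Iris pays $32.

Efficient allocation: Talus→Slot 7 ($107), Ember→Slot 5 ($104), Kestrel→Slot 2 ($114), Iris→Slot 3 ($147); total welfare W = $472.
Iris receives Slot 3 at value $147, so the others get W − 147 = $325.
Without Iris: best allocation of the remaining 3 bidders over all 4 slots is Talus→Slot 7 ($107), Ember→Slot 3 ($136), Kestrel→Slot 2 ($114), total $357.
VCG payment = (others' best without Iris) − (others' welfare with Iris) = 357 − 325 = $32.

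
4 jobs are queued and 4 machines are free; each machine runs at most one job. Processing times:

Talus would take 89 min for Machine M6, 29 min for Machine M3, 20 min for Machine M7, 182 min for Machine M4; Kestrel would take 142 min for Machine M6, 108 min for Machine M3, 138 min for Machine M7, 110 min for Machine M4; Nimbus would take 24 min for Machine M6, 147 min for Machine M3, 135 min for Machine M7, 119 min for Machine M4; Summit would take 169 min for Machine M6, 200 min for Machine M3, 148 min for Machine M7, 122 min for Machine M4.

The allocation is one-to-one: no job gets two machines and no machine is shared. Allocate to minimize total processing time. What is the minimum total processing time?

This is a one-to-one assignment (minimum-cost bipartite matching).
Optimal: Talus→Machine M7 (20 min), Kestrel→Machine M3 (108 min), Nimbus→Machine M6 (24 min), Summit→Machine M4 (122 min) — total 20+108+24+122 = 274 min.
Swapping Talus↔Kestrel (Talus→Machine M3 29 min, Kestrel→Machine M7 138 min) adds 39.

Minimum total: 274 min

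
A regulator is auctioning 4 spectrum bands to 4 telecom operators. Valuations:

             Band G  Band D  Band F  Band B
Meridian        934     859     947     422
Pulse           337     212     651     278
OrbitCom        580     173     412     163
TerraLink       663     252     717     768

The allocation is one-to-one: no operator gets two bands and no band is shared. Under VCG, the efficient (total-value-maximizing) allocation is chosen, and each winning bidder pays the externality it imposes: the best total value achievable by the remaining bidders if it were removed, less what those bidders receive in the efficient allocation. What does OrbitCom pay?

OrbitCom pays $75M.

Efficient allocation: Meridian→Band D ($859M), Pulse→Band F ($651M), OrbitCom→Band G ($580M), TerraLink→Band B ($768M); total welfare W = $2858M.
OrbitCom receives Band G at value $580M, so the others get W − 580 = $2278M.
Without OrbitCom: best allocation of the remaining 3 bidders over all 4 bands is Meridian→Band G ($934M), Pulse→Band F ($651M), TerraLink→Band B ($768M), total $2353M.
VCG payment = (others' best without OrbitCom) − (others' welfare with OrbitCom) = 2353 − 2278 = $75M.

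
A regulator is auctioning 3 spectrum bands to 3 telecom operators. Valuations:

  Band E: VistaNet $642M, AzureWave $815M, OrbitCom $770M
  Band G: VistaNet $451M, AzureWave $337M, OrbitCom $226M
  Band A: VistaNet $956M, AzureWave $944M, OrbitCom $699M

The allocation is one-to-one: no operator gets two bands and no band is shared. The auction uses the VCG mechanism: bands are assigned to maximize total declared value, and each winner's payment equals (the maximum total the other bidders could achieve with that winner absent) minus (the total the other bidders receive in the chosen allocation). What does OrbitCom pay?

OrbitCom pays $376M.

Efficient allocation: VistaNet→Band G ($451M), AzureWave→Band A ($944M), OrbitCom→Band E ($770M); total welfare W = $2165M.
OrbitCom receives Band E at value $770M, so the others get W − 770 = $1395M.
Without OrbitCom: best allocation of the remaining 2 bidders over all 3 bands is VistaNet→Band A ($956M), AzureWave→Band E ($815M), total $1771M.
VCG payment = (others' best without OrbitCom) − (others' welfare with OrbitCom) = 1771 − 1395 = $376M.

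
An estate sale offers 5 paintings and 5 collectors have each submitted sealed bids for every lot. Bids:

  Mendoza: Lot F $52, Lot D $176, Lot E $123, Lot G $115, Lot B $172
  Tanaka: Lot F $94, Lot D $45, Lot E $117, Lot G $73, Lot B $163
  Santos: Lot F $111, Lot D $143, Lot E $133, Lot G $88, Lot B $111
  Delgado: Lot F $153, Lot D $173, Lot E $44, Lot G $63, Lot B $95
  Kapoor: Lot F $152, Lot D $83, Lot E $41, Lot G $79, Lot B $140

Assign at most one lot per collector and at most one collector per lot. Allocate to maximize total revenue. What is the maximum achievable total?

This is a one-to-one assignment (maximum-weight bipartite matching).
Optimal: Mendoza→Lot G ($115), Tanaka→Lot B ($163), Santos→Lot E ($133), Delgado→Lot D ($173), Kapoor→Lot F ($152) — total 115+163+133+173+152 = $736.
Max-entry greedy (repeatedly take the single best remaining cell) gives $704, worse by 32.

Max total: $736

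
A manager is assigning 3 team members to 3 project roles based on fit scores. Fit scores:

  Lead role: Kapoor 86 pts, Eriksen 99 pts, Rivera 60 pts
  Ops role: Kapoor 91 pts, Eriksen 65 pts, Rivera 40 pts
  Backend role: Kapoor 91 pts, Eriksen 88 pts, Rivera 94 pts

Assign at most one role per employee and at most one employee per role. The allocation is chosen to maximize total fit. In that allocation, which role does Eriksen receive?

Eriksen receives Lead role.

Optimal: Kapoor→Ops role (91 pts), Eriksen→Lead role (99 pts), Rivera→Backend role (94 pts) — total 91+99+94 = 284 pts.
Next-best assignment: Kapoor→Lead role, Eriksen→Ops role, Rivera→Backend role = 245 pts.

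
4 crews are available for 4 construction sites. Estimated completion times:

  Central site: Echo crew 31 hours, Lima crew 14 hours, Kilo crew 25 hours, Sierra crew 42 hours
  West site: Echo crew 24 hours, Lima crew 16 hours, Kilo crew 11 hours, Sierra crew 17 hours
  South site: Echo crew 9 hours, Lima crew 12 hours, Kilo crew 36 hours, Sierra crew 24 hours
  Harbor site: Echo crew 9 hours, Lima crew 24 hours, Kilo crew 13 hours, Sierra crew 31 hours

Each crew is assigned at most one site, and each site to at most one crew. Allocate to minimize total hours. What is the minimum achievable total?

Min total: 53 hours

This is a one-to-one assignment (minimum-cost bipartite matching).
Optimal: Echo crew→South site (9 hours), Lima crew→Central site (14 hours), Kilo crew→Harbor site (13 hours), Sierra crew→West site (17 hours) — total 9+14+13+17 = 53 hours.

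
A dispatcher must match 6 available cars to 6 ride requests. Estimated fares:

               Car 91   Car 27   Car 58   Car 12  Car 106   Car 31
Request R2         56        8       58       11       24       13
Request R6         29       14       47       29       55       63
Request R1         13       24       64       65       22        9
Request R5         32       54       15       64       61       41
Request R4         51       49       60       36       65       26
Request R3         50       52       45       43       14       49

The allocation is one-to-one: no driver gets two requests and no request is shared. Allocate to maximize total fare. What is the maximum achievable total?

Optimal: Car 91→Request R2 ($56), Car 27→Request R3 ($52), Car 58→Request R1 ($64), Car 12→Request R5 ($64), Car 106→Request R4 ($65), Car 31→Request R6 ($63) — total 56+52+64+64+65+63 = $364.
Row-greedy (each driver in turn takes its best remaining request) gives $345, worse by 19.
Every other assignment is strictly worse.

Max total: $364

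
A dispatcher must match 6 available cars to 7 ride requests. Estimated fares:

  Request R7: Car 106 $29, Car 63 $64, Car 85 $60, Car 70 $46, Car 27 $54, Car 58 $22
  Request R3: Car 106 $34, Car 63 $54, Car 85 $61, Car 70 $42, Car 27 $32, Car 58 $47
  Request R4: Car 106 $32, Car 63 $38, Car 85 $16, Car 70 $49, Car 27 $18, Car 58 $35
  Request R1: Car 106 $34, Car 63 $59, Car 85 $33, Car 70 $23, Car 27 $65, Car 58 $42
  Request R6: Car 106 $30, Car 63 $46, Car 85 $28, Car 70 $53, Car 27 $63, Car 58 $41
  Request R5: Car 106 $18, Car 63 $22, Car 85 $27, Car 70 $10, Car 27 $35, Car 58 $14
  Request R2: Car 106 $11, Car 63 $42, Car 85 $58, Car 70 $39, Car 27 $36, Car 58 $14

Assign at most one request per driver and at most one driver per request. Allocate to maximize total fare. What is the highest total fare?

Treat this as an assignment problem: match each driver to one request.
Optimal: Car 106→Request R4 ($32), Car 63→Request R7 ($64), Car 85→Request R2 ($58), Car 70→Request R6 ($53), Car 27→Request R1 ($65), Car 58→Request R3 ($47) — total 32+64+58+53+65+47 = $319.
Column-greedy (each request in turn goes to its best remaining driver) gives $298, worse by 21.
Next-best assignment: Car 106→Request R1, Car 63→Request R7, Car 85→Request R2, Car 70→Request R4, Car 27→Request R6, Car 58→Request R3 = $315.
Every other assignment is strictly worse.

Max total: $319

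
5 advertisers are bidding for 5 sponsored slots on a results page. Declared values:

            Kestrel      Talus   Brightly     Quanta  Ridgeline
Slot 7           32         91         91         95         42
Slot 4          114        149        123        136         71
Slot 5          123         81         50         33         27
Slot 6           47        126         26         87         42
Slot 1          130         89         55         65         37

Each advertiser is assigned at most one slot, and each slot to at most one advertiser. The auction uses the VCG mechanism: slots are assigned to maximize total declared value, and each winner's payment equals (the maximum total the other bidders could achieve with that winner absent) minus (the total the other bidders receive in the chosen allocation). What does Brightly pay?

Brightly pays $12.

Efficient allocation: Kestrel→Slot 5 ($123), Talus→Slot 6 ($126), Brightly→Slot 7 ($91), Quanta→Slot 4 ($136), Ridgeline→Slot 1 ($37); total welfare W = $513.
Brightly receives Slot 7 at value $91, so the others get W − 91 = $422.
Without Brightly: best allocation of the remaining 4 bidders over all 5 slots is Kestrel→Slot 1 ($130), Talus→Slot 6 ($126), Quanta→Slot 4 ($136), Ridgeline→Slot 7 ($42), total $434.
VCG payment = (others' best without Brightly) − (others' welfare with Brightly) = 434 − 422 = $12.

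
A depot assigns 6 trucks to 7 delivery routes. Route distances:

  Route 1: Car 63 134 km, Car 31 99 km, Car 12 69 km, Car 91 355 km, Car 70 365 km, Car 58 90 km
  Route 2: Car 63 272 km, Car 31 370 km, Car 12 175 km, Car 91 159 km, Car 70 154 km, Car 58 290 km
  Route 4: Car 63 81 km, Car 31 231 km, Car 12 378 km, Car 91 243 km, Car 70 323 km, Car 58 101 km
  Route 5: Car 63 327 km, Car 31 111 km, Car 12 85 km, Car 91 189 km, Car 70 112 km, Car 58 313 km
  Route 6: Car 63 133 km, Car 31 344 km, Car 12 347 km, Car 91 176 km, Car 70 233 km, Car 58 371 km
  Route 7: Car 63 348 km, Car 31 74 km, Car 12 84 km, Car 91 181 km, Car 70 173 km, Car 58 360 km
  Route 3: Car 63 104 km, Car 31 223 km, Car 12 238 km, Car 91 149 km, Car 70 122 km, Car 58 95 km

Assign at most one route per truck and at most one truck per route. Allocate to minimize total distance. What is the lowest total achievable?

Optimal: Car 63→Route 4 (81 km), Car 31→Route 7 (74 km), Car 12→Route 1 (69 km), Car 91→Route 2 (159 km), Car 70→Route 5 (112 km), Car 58→Route 3 (95 km) — total 81+74+69+159+112+95 = 590 km.
Swapping Car 12↔Car 91 (Car 12→Route 2 175 km, Car 91→Route 1 355 km) adds 302.

Minimum total: 590 km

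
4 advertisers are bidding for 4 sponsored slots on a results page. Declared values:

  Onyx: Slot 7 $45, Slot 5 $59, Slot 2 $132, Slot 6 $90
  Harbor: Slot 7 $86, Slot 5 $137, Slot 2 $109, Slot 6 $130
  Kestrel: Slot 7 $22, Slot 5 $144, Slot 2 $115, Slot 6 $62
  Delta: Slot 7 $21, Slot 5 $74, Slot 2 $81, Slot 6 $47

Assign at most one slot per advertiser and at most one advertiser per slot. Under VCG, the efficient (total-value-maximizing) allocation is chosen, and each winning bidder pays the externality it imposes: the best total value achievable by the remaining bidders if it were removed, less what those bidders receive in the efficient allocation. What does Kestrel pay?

Kestrel pays $53.

Efficient allocation: Onyx→Slot 2 ($132), Harbor→Slot 6 ($130), Kestrel→Slot 5 ($144), Delta→Slot 7 ($21); total welfare W = $427.
Kestrel receives Slot 5 at value $144, so the others get W − 144 = $283.
Without Kestrel: best allocation of the remaining 3 bidders over all 4 slots is Onyx→Slot 2 ($132), Harbor→Slot 6 ($130), Delta→Slot 5 ($74), total $336.
VCG payment = (others' best without Kestrel) − (others' welfare with Kestrel) = 336 − 283 = $53.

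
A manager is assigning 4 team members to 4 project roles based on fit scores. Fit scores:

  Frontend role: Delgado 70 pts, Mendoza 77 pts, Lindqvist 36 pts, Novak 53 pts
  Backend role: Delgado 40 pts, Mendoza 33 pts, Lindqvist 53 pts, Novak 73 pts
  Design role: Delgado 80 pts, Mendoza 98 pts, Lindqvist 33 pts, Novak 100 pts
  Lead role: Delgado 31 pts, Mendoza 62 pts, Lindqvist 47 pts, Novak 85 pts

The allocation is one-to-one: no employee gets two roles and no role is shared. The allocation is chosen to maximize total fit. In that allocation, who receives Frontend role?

Treat this as an assignment problem: match each employee to one role.
Optimal: Delgado→Frontend role (70 pts), Mendoza→Design role (98 pts), Lindqvist→Backend role (53 pts), Novak→Lead role (85 pts) — total 70+98+53+85 = 306 pts.
Max-entry greedy (repeatedly take the single best remaining cell) gives 261 pts, worse by 45.
Next-best assignment: Delgado→Design role, Mendoza→Frontend role, Lindqvist→Backend role, Novak→Lead role = 295 pts.
Checked against all permutations: 306 pts is optimal.
Delgado's own top role is Design role (80 pts), but forcing Delgado→Design role and reassigning the rest optimally gives only 295 pts — worse by 11.

Delgado receives Frontend role.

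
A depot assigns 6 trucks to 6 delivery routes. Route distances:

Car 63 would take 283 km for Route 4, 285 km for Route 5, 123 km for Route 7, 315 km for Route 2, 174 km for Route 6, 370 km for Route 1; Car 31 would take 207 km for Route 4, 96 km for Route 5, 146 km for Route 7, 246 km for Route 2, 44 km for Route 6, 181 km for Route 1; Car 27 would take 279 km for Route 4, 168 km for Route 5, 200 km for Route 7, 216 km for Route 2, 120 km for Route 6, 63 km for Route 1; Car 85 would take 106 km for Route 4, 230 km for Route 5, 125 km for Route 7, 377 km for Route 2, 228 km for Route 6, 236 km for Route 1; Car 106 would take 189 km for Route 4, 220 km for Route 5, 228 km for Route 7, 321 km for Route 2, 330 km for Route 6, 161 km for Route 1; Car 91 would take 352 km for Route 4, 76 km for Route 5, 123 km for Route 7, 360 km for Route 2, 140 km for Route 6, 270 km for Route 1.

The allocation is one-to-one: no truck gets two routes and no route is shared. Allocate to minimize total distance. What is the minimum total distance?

Min total: 726 km

Optimal: Car 63→Route 7 (123 km), Car 31→Route 6 (44 km), Car 27→Route 2 (216 km), Car 85→Route 4 (106 km), Car 106→Route 1 (161 km), Car 91→Route 5 (76 km) — total 123+44+216+106+161+76 = 726 km.
Min-entry greedy (repeatedly take the single cheapest remaining cell) gives 733 km, worse by 7.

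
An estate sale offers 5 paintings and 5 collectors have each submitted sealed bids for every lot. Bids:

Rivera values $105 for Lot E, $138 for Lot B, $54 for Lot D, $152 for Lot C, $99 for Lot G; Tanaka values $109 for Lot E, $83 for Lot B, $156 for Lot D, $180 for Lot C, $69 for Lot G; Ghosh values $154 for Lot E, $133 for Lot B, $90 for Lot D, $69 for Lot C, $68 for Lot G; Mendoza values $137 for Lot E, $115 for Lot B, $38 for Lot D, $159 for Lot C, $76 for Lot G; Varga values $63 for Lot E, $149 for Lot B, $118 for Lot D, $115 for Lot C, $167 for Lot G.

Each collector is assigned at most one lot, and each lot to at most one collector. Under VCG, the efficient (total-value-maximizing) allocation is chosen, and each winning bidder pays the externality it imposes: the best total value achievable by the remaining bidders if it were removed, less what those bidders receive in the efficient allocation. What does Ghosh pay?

Ghosh pays $2.

Efficient allocation: Rivera→Lot B ($138), Tanaka→Lot D ($156), Ghosh→Lot E ($154), Mendoza→Lot C ($159), Varga→Lot G ($167); total welfare W = $774.
Ghosh receives Lot E at value $154, so the others get W − 154 = $620.
Without Ghosh: best allocation of the remaining 4 bidders over all 5 lots is Rivera→Lot B ($138), Tanaka→Lot C ($180), Mendoza→Lot E ($137), Varga→Lot G ($167), total $622.
VCG payment = (others' best without Ghosh) − (others' welfare with Ghosh) = 622 − 620 = $2.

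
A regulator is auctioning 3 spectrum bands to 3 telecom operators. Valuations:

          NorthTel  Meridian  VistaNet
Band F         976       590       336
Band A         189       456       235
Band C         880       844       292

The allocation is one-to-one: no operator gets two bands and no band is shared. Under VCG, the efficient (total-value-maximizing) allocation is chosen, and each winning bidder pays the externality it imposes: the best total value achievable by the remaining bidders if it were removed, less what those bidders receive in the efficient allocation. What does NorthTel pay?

NorthTel pays $101M.

Efficient allocation: NorthTel→Band F ($976M), Meridian→Band C ($844M), VistaNet→Band A ($235M); total welfare W = $2055M.
NorthTel receives Band F at value $976M, so the others get W − 976 = $1079M.
Without NorthTel: best allocation of the remaining 2 bidders over all 3 bands is Meridian→Band C ($844M), VistaNet→Band F ($336M), total $1180M.
VCG payment = (others' best without NorthTel) − (others' welfare with NorthTel) = 1180 − 1079 = $101M.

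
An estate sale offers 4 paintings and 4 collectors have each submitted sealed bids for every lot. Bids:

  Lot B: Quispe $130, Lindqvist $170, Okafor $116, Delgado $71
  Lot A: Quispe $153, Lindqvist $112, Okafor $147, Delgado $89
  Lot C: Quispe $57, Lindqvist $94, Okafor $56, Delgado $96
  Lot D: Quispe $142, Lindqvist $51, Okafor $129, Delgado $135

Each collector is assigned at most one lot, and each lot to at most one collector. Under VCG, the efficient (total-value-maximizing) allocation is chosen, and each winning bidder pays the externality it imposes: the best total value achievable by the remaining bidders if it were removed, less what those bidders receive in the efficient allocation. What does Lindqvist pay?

Lindqvist pays $27.

Efficient allocation: Quispe→Lot D ($142), Lindqvist→Lot B ($170), Okafor→Lot A ($147), Delgado→Lot C ($96); total welfare W = $555.
Lindqvist receives Lot B at value $170, so the others get W − 170 = $385.
Without Lindqvist: best allocation of the remaining 3 bidders over all 4 lots is Quispe→Lot B ($130), Okafor→Lot A ($147), Delgado→Lot D ($135), total $412.
VCG payment = (others' best without Lindqvist) − (others' welfare with Lindqvist) = 412 − 385 = $27.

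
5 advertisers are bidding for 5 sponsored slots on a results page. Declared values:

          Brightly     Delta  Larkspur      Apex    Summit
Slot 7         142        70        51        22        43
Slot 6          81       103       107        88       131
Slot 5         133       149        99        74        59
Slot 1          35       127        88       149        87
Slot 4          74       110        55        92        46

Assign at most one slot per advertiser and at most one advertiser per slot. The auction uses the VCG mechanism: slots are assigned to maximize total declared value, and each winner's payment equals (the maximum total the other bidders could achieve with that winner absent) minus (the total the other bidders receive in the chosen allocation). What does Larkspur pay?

Efficient allocation: Brightly→Slot 7 ($142), Delta→Slot 4 ($110), Larkspur→Slot 5 ($99), Apex→Slot 1 ($149), Summit→Slot 6 ($131); total welfare W = $631.
Larkspur receives Slot 5 at value $99, so the others get W − 99 = $532.
Without Larkspur: best allocation of the remaining 4 bidders over all 5 slots is Brightly→Slot 7 ($142), Delta→Slot 5 ($149), Apex→Slot 1 ($149), Summit→Slot 6 ($131), total $571.
VCG payment = (others' best without Larkspur) − (others' welfare with Larkspur) = 571 − 532 = $39.

Larkspur pays $39.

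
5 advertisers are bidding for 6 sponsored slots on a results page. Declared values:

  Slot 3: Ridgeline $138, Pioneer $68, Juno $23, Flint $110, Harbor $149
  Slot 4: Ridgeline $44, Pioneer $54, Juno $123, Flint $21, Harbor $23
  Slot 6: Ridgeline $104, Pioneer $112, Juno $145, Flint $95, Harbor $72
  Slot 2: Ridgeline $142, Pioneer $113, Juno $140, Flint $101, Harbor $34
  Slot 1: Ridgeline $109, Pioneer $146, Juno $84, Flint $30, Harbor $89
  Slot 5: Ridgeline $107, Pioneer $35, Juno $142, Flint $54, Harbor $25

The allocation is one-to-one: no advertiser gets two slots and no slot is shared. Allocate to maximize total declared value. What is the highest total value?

Maximum total: $674

Optimal: Ridgeline→Slot 2 ($142), Pioneer→Slot 1 ($146), Juno→Slot 5 ($142), Flint→Slot 6 ($95), Harbor→Slot 3 ($149) — total 142+146+142+95+149 = $674.
Max-entry greedy (repeatedly take the single best remaining cell) gives $636, worse by 38.
Swapping Flint↔Harbor (Flint→Slot 3 $110, Harbor→Slot 6 $72) loses 62.
Every other assignment is strictly worse.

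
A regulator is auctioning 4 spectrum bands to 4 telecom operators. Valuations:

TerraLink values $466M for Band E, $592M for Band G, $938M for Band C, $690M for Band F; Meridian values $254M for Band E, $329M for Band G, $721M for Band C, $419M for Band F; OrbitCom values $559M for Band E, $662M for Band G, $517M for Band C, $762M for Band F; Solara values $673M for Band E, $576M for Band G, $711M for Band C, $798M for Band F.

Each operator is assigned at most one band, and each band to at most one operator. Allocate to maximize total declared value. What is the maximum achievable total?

Max total: $2748M

Optimal: TerraLink→Band G ($592M), Meridian→Band C ($721M), OrbitCom→Band F ($762M), Solara→Band E ($673M) — total 592+721+762+673 = $2748M.
Row-greedy (each operator in turn takes its best remaining band) gives $2692M, worse by 56.
Swapping Solara↔Meridian (Solara→Band C $711M, Meridian→Band E $254M) loses 429.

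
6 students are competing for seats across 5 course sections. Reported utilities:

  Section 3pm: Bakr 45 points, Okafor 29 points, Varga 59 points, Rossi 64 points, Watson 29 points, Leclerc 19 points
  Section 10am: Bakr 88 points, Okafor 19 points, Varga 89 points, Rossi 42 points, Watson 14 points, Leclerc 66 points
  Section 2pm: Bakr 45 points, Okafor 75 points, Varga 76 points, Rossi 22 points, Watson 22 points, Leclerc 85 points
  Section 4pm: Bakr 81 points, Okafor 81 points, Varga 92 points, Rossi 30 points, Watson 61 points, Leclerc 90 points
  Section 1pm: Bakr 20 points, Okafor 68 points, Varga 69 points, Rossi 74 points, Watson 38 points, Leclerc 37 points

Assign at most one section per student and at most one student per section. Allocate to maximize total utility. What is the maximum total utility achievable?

Max total: 397 points

Optimal: Rossi→Section 3pm (64 points), Bakr→Section 10am (88 points), Leclerc→Section 2pm (85 points), Varga→Section 4pm (92 points), Okafor→Section 1pm (68 points) — total 64+88+85+92+68 = 397 points.
Row-greedy (each student in turn takes its best remaining section) gives 348 points, worse by 49.
Next-best assignment: Varga→Section 3pm, Bakr→Section 10am, Leclerc→Section 2pm, Okafor→Section 4pm, Rossi→Section 1pm = 387 points.
Every other assignment is strictly worse.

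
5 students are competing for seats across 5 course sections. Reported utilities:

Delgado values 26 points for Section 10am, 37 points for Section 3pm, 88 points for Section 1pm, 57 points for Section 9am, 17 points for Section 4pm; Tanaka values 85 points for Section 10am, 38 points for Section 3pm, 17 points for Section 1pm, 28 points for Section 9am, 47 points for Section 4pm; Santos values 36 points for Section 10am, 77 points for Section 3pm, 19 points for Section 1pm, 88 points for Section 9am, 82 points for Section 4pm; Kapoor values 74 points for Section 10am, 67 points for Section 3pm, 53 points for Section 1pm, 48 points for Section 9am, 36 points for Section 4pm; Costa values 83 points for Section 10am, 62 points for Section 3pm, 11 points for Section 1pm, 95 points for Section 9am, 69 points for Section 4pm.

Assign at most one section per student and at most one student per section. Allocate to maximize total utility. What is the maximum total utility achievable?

Max total: 417 points

Optimal: Delgado→Section 1pm (88 points), Tanaka→Section 10am (85 points), Santos→Section 4pm (82 points), Kapoor→Section 3pm (67 points), Costa→Section 9am (95 points) — total 88+85+82+67+95 = 417 points.
Row-greedy (each student in turn takes its best remaining section) gives 397 points, worse by 20.
Swapping Costa↔Tanaka (Costa→Section 10am 83 points, Tanaka→Section 9am 28 points) loses 69.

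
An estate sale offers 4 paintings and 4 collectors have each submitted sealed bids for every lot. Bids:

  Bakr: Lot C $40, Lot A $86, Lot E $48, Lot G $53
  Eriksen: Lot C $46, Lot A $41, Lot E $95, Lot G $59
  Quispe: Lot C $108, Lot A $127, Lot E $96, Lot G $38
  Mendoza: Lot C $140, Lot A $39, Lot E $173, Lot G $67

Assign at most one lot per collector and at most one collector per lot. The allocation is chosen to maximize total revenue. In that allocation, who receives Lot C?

Quispe receives Lot C.

Optimal: Bakr→Lot A ($86), Eriksen→Lot G ($59), Quispe→Lot C ($108), Mendoza→Lot E ($173) — total 86+59+108+173 = $426.
Max-entry greedy (repeatedly take the single best remaining cell) gives $399, worse by 27.
Next-best assignment: Bakr→Lot G, Eriksen→Lot E, Quispe→Lot A, Mendoza→Lot C = $415.
No other one-to-one assignment exceeds $426.
Quispe's own top lot is Lot A ($127), but forcing Quispe→Lot A and reassigning the rest optimally gives only $415 — worse by 11.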